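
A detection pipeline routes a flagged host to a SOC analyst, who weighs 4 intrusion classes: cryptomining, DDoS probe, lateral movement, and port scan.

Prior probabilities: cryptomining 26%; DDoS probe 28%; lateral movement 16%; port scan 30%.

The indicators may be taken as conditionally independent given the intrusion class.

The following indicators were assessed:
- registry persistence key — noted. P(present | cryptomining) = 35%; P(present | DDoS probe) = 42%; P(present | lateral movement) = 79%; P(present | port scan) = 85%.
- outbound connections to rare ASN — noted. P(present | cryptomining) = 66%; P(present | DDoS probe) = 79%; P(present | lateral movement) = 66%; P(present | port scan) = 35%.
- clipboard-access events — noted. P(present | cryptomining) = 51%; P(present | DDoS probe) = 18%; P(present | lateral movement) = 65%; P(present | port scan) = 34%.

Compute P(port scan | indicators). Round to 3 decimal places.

For each hypothesis, the unnormalized posterior weight is prior × product of the indicator likelihoods:
  cryptomining: 0.26 × 0.35 × 0.66 × 0.51 = 0.030631
  DDoS probe: 0.28 × 0.42 × 0.79 × 0.18 = 0.016723
  lateral movement: 0.16 × 0.79 × 0.66 × 0.65 = 0.054226
  port scan: 0.30 × 0.85 × 0.35 × 0.34 = 0.030345
The unnormalized weights sum to 0.13192.
P(port scan | evidence) = 0.030345 / 0.13192 ≈ 0.230.

0.230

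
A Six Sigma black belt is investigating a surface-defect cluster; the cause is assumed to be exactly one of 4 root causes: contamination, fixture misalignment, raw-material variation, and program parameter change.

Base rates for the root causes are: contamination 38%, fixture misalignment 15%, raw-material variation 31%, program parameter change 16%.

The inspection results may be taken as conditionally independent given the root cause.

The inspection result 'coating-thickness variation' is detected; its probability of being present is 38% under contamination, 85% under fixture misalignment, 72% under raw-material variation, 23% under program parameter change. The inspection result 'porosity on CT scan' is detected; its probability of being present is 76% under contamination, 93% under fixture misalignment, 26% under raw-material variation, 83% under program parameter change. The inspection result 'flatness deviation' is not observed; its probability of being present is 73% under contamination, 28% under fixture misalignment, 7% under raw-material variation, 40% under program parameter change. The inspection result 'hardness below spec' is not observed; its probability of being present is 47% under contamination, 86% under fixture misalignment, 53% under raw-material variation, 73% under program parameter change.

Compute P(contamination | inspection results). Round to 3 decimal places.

For each hypothesis, the unnormalized posterior weight is prior × product of the inspection result likelihoods (using 1 − P(present | H) for each absent inspection result):
  contamination: 0.38 × 0.38 × 0.76 × (1 − 0.73) × (1 − 0.47) = 0.015704
  fixture misalignment: 0.15 × 0.85 × 0.93 × (1 − 0.28) × (1 − 0.86) = 0.011952
  raw-material variation: 0.31 × 0.72 × 0.26 × (1 − 0.07) × (1 − 0.53) = 0.025366
  program parameter change: 0.16 × 0.23 × 0.83 × (1 − 0.40) × (1 − 0.73) = 0.0049481
Normalizing constant Z = 0.015704 + 0.011952 + 0.025366 + 0.0049481 = 0.057971.
P(contamination | evidence) = 0.015704 / 0.057971 ≈ 0.271.

0.271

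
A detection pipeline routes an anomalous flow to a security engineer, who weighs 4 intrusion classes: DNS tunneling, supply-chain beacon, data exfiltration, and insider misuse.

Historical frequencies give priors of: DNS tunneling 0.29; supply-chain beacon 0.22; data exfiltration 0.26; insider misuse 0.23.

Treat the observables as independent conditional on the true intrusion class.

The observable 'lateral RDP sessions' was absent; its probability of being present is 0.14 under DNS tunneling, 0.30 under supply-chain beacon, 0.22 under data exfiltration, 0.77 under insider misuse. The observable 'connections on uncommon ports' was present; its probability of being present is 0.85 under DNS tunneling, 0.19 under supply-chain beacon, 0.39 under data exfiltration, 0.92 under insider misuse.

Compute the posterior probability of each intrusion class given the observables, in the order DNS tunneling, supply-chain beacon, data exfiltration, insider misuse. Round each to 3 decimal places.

0.574, 0.079, 0.214, 0.132

For each hypothesis, the unnormalized posterior weight is prior × product of the observable likelihoods (using 1 − P(present | H) for each absent observable):
  DNS tunneling: 0.29 × (1 − 0.14) × 0.85 = 0.21199
  supply-chain beacon: 0.22 × (1 − 0.30) × 0.19 = 0.02926
  data exfiltration: 0.26 × (1 − 0.22) × 0.39 = 0.079092
  insider misuse: 0.23 × (1 − 0.77) × 0.92 = 0.048668
Marginal likelihood of the evidence = 0.36901.
P(DNS tunneling | evidence) = 0.21199 / 0.36901 ≈ 0.574
P(supply-chain beacon | evidence) = 0.02926 / 0.36901 ≈ 0.079
P(data exfiltration | evidence) = 0.079092 / 0.36901 ≈ 0.214
P(insider misuse | evidence) = 0.048668 / 0.36901 ≈ 0.132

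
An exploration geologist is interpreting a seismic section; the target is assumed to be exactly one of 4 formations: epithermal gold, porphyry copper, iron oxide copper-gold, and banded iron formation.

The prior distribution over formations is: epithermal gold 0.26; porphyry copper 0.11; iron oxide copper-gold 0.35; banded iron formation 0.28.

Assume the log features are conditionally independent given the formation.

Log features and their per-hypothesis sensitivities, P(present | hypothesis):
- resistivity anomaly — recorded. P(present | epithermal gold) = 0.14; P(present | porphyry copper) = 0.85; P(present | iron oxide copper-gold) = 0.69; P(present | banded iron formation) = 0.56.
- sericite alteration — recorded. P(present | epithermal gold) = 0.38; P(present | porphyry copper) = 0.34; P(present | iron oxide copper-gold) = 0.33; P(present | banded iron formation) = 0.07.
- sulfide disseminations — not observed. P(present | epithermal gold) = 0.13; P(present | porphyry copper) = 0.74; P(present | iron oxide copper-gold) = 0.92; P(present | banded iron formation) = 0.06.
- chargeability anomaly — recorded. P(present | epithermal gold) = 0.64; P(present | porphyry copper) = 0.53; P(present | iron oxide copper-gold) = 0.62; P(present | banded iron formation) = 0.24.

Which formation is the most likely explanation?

epithermal gold

By Bayes' rule with conditional independence, the unnormalized weight for each hypothesis is prior × ∏ likelihoods (using 1 − P(present | H) for each absent log feature):
  epithermal gold: 0.26 × 0.14 × 0.38 × (1 − 0.13) × 0.64 = 0.0077017
  porphyry copper: 0.11 × 0.85 × 0.34 × (1 − 0.74) × 0.53 = 0.0043807
  iron oxide copper-gold: 0.35 × 0.69 × 0.33 × (1 − 0.92) × 0.62 = 0.0039529
  banded iron formation: 0.28 × 0.56 × 0.07 × (1 − 0.06) × 0.24 = 0.0024762
Normalizing constant Z = 0.0077017 + 0.0043807 + 0.0039529 + 0.0024762 = 0.018511.
P(epithermal gold | evidence) ≈ 0.0077017 / 0.018511 ≈ 0.416
P(porphyry copper | evidence) ≈ 0.0043807 / 0.018511 ≈ 0.237
P(iron oxide copper-gold | evidence) ≈ 0.0039529 / 0.018511 ≈ 0.214
P(banded iron formation | evidence) ≈ 0.0024762 / 0.018511 ≈ 0.134
The largest is 0.416, so epithermal gold is most probable.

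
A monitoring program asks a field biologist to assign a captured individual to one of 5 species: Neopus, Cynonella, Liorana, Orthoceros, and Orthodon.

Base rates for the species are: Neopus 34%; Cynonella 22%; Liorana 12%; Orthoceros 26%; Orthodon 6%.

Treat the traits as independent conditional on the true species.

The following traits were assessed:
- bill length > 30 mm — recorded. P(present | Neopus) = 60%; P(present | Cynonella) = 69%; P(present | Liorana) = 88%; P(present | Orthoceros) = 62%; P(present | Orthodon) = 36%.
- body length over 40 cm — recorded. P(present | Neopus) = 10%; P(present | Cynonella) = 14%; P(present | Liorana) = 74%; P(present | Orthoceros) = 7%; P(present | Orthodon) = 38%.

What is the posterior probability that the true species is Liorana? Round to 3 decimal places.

By Bayes' rule with conditional independence, the unnormalized weight for each hypothesis is prior × ∏ likelihoods:
  Neopus: 0.34 × 0.60 × 0.10 = 0.0204
  Cynonella: 0.22 × 0.69 × 0.14 = 0.021252
  Liorana: 0.12 × 0.88 × 0.74 = 0.078144
  Orthoceros: 0.26 × 0.62 × 0.07 = 0.011284
  Orthodon: 0.06 × 0.36 × 0.38 = 0.008208
The unnormalized weights sum to 0.13929.
P(Liorana | evidence) = 0.078144 / 0.13929 ≈ 0.561.

0.561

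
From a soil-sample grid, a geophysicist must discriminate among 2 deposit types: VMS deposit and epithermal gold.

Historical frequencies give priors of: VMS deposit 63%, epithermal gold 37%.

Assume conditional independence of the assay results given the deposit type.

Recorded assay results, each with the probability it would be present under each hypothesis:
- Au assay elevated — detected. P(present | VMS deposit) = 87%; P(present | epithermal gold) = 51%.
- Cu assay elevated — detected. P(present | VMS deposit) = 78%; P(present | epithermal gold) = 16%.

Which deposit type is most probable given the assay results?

For each hypothesis, the unnormalized posterior weight is prior × product of the assay result likelihoods:
  VMS deposit: 0.63 × 0.87 × 0.78 = 0.42752
  epithermal gold: 0.37 × 0.51 × 0.16 = 0.030192
The unnormalized weights sum to 0.45771.
P(VMS deposit | evidence) ≈ 0.42752 / 0.45771 ≈ 0.934
P(epithermal gold | evidence) ≈ 0.030192 / 0.45771 ≈ 0.066
The largest is 0.934, so VMS deposit is most probable.

VMS deposit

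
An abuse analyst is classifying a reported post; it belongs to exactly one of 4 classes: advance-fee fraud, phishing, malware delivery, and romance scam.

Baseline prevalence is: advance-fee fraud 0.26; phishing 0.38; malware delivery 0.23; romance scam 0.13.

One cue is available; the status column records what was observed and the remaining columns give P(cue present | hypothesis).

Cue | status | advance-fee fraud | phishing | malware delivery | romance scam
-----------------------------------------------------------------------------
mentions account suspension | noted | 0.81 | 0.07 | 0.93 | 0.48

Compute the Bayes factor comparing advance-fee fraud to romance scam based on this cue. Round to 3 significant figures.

1.69

The Bayes factor is the ratio of the two likelihoods.
  advance-fee fraud: 0.81
  romance scam: 0.48
Bayes factor = 0.81 / 0.48 ≈ 1.69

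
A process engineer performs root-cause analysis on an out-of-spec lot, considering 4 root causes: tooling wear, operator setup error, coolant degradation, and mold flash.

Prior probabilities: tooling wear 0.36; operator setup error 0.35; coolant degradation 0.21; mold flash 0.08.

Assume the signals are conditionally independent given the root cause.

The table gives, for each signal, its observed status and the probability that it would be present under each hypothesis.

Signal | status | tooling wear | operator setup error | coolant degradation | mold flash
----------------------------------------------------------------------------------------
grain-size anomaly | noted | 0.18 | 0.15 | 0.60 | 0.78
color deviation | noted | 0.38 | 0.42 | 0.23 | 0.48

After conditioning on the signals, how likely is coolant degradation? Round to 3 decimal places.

For each hypothesis, the unnormalized posterior weight is prior × product of the signal likelihoods:
  tooling wear: 0.36 × 0.18 × 0.38 = 0.024624
  operator setup error: 0.35 × 0.15 × 0.42 = 0.02205
  coolant degradation: 0.21 × 0.60 × 0.23 = 0.02898
  mold flash: 0.08 × 0.78 × 0.48 = 0.029952
The unnormalized weights sum to 0.10561.
P(coolant degradation | evidence) = 0.02898 / 0.10561 ≈ 0.274.

0.274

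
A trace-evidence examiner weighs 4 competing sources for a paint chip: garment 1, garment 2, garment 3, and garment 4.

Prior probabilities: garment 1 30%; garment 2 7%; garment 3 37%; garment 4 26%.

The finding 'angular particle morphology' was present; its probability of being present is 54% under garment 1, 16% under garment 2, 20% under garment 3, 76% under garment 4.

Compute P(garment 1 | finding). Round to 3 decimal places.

0.364

For each hypothesis, the unnormalized posterior weight is prior × likelihood:
  garment 1: 0.30 × 0.54 = 0.162
  garment 2: 0.07 × 0.16 = 0.0112
  garment 3: 0.37 × 0.20 = 0.074
  garment 4: 0.26 × 0.76 = 0.1976
Marginal likelihood of the evidence = 0.4448.
P(garment 1 | evidence) = 0.162 / 0.4448 ≈ 0.364.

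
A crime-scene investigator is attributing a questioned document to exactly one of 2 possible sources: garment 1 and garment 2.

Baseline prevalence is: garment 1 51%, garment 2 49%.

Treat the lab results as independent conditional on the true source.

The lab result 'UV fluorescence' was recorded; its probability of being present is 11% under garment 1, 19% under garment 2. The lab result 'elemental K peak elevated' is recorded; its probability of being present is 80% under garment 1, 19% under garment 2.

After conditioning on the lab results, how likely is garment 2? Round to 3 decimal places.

0.283

Multiply each prior by the joint likelihood of the lab result pattern:
  garment 1: 0.51 × 0.11 × 0.80 = 0.04488
  garment 2: 0.49 × 0.19 × 0.19 = 0.017689
Marginal likelihood of the evidence = 0.062569.
P(garment 2 | evidence) = 0.017689 / 0.062569 ≈ 0.283.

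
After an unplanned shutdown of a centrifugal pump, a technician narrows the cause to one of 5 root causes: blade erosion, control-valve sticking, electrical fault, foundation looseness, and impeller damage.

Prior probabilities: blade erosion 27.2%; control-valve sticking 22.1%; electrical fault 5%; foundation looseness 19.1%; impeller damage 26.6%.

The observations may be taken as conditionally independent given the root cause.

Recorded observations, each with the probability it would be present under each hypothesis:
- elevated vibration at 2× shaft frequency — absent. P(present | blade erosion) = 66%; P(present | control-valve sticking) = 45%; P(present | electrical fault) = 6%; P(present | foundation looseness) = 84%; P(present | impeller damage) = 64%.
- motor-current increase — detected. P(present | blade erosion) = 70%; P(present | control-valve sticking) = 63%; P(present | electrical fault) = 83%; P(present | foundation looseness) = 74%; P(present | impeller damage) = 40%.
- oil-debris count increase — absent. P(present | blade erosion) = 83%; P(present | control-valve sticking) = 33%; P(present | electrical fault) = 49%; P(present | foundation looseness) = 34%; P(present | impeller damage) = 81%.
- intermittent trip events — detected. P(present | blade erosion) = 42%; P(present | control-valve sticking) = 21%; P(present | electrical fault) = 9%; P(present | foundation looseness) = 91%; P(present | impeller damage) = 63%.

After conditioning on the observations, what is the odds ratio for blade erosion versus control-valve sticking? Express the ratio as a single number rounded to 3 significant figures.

Posterior odds equal prior odds times the likelihood ratio; only the two competing hypotheses matter (using 1 − P(present | H) for each absent observation).
  blade erosion: 0.272 × (1 − 0.66) × 0.70 × (1 − 0.83) × 0.42 = 0.0046222
  control-valve sticking: 0.221 × (1 − 0.45) × 0.63 × (1 − 0.33) × 0.21 = 0.010774
Posterior odds = 0.0046222 / 0.010774 ≈ 0.429.

0.429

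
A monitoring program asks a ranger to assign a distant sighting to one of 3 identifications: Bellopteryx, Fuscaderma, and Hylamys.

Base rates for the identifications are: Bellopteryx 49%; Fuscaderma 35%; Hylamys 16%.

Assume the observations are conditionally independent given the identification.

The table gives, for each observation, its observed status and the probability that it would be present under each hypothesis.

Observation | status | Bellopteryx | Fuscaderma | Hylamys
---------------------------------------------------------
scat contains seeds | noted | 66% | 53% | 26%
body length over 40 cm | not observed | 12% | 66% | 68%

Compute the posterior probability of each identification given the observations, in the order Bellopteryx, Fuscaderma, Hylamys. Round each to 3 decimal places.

0.788, 0.175, 0.037

By Bayes' rule with conditional independence, the unnormalized weight for each hypothesis is prior × ∏ likelihoods (using 1 − P(present | H) for each absent observation):
  Bellopteryx: 0.49 × 0.66 × (1 − 0.12) = 0.28459
  Fuscaderma: 0.35 × 0.53 × (1 − 0.66) = 0.06307
  Hylamys: 0.16 × 0.26 × (1 − 0.68) = 0.013312
Normalizing constant Z = 0.28459 + 0.06307 + 0.013312 = 0.36097.
P(Bellopteryx | evidence) = 0.28459 / 0.36097 ≈ 0.788
P(Fuscaderma | evidence) = 0.06307 / 0.36097 ≈ 0.175
P(Hylamys | evidence) = 0.013312 / 0.36097 ≈ 0.037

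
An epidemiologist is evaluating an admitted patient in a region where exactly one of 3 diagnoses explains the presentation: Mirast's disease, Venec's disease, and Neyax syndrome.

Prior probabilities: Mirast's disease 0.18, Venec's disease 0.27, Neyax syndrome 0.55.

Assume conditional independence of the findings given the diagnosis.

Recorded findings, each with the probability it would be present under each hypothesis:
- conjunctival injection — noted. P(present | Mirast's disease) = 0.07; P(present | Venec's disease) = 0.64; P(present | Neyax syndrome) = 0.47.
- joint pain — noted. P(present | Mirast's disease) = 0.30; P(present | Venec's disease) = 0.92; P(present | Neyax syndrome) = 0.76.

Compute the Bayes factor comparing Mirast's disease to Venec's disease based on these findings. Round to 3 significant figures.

0.0357

Take the product of per-finding likelihoods under each hypothesis, then divide.
  Mirast's disease: 0.07 × 0.30 = 0.021
  Venec's disease: 0.64 × 0.92 = 0.5888
Bayes factor = 0.021 / 0.5888 ≈ 0.0357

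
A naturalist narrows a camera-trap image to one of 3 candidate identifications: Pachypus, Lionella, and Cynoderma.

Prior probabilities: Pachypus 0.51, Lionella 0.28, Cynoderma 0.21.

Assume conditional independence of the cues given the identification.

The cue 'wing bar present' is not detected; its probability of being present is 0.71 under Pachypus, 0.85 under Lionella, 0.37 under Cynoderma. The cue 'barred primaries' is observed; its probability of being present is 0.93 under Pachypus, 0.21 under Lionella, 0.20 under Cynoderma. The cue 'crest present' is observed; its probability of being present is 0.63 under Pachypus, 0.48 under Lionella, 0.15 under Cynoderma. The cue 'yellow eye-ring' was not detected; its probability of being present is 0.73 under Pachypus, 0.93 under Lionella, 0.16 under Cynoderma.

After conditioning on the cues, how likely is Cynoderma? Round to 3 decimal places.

By Bayes' rule with conditional independence, the unnormalized weight for each hypothesis is prior × ∏ likelihoods (using 1 − P(present | H) for each absent cue):
  Pachypus: 0.51 × (1 − 0.71) × 0.93 × 0.63 × (1 − 0.73) = 0.023397
  Lionella: 0.28 × (1 − 0.85) × 0.21 × 0.48 × (1 − 0.93) = 0.00029635
  Cynoderma: 0.21 × (1 − 0.37) × 0.20 × 0.15 × (1 − 0.16) = 0.003334
The unnormalized weights sum to 0.027027.
P(Cynoderma | evidence) = 0.003334 / 0.027027 ≈ 0.123.

0.123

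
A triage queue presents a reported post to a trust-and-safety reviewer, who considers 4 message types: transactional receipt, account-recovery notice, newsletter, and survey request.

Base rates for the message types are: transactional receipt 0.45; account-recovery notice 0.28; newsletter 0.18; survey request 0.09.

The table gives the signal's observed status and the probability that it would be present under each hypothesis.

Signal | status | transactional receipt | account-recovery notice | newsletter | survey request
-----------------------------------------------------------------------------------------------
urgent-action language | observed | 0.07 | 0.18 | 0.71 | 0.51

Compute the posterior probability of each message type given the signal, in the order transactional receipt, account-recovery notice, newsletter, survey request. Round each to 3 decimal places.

By Bayes' rule, the unnormalized weight for each hypothesis is prior × likelihood:
  transactional receipt: 0.45 × 0.07 = 0.0315
  account-recovery notice: 0.28 × 0.18 = 0.0504
  newsletter: 0.18 × 0.71 = 0.1278
  survey request: 0.09 × 0.51 = 0.0459
Marginal likelihood of the evidence = 0.2556.
P(transactional receipt | evidence) = 0.0315 / 0.2556 ≈ 0.123
P(account-recovery notice | evidence) = 0.0504 / 0.2556 ≈ 0.197
P(newsletter | evidence) = 0.1278 / 0.2556 ≈ 0.500
P(survey request | evidence) = 0.0459 / 0.2556 ≈ 0.180

0.123, 0.197, 0.500, 0.180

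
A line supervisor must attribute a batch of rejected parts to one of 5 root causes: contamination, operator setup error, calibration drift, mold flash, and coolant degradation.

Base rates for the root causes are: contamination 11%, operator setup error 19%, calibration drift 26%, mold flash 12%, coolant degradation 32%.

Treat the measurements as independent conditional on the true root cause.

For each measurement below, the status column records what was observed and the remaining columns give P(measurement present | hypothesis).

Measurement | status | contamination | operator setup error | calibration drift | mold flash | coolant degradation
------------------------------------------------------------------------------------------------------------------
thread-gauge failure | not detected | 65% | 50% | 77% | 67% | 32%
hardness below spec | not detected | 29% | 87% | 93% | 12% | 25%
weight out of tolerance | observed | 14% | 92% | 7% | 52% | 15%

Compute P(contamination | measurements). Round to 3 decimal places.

0.066

By Bayes' rule with conditional independence, the unnormalized weight for each hypothesis is prior × ∏ likelihoods (using 1 − P(present | H) for each absent measurement):
  contamination: 0.11 × (1 − 0.65) × (1 − 0.29) × 0.14 = 0.0038269
  operator setup error: 0.19 × (1 − 0.50) × (1 − 0.87) × 0.92 = 0.011362
  calibration drift: 0.26 × (1 − 0.77) × (1 − 0.93) × 0.07 = 0.00029302
  mold flash: 0.12 × (1 − 0.67) × (1 − 0.12) × 0.52 = 0.018121
  coolant degradation: 0.32 × (1 − 0.32) × (1 − 0.25) × 0.15 = 0.02448
Normalizing constant Z = 0.0038269 + 0.011362 + 0.00029302 + 0.018121 + 0.02448 = 0.058083.
P(contamination | evidence) = 0.0038269 / 0.058083 ≈ 0.066.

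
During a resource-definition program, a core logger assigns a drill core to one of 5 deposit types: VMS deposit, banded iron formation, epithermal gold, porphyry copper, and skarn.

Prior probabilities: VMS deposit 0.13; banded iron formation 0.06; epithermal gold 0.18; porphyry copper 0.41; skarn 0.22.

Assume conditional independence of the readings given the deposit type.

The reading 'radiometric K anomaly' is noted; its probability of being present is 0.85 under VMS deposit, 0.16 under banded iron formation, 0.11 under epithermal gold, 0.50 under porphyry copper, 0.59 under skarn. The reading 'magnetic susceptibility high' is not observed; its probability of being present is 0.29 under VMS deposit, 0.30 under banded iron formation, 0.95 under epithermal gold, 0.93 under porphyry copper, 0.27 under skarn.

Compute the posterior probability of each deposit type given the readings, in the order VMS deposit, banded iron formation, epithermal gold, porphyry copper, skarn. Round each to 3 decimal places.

0.402, 0.034, 0.005, 0.073, 0.485

By Bayes' rule with conditional independence, the unnormalized weight for each hypothesis is prior × ∏ likelihoods (using 1 − P(present | H) for each absent reading):
  VMS deposit: 0.13 × 0.85 × (1 − 0.29) = 0.078455
  banded iron formation: 0.06 × 0.16 × (1 − 0.30) = 0.00672
  epithermal gold: 0.18 × 0.11 × (1 − 0.95) = 0.00099
  porphyry copper: 0.41 × 0.50 × (1 − 0.93) = 0.01435
  skarn: 0.22 × 0.59 × (1 − 0.27) = 0.094754
Normalizing constant Z = 0.078455 + 0.00672 + 0.00099 + 0.01435 + 0.094754 = 0.19527.
P(VMS deposit | evidence) = 0.078455 / 0.19527 ≈ 0.402
P(banded iron formation | evidence) = 0.00672 / 0.19527 ≈ 0.034
P(epithermal gold | evidence) = 0.00099 / 0.19527 ≈ 0.005
P(porphyry copper | evidence) = 0.01435 / 0.19527 ≈ 0.073
P(skarn | evidence) = 0.094754 / 0.19527 ≈ 0.485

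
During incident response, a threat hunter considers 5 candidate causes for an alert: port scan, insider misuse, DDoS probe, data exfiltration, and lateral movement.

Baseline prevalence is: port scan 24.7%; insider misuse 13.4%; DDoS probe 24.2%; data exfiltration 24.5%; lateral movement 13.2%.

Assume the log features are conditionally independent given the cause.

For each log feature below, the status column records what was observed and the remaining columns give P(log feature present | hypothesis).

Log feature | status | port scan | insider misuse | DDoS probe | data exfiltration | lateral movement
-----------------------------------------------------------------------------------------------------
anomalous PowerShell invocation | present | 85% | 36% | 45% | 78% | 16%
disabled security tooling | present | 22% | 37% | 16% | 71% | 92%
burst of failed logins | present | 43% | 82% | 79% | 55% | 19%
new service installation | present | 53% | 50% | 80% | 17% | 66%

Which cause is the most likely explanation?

data exfiltration

By Bayes' rule with conditional independence, the unnormalized weight for each hypothesis is prior × ∏ likelihoods:
  port scan: 0.247 × 0.85 × 0.22 × 0.43 × 0.53 = 0.010526
  insider misuse: 0.134 × 0.36 × 0.37 × 0.82 × 0.50 = 0.007318
  DDoS probe: 0.242 × 0.45 × 0.16 × 0.79 × 0.80 = 0.011012
  data exfiltration: 0.245 × 0.78 × 0.71 × 0.55 × 0.17 = 0.012686
  lateral movement: 0.132 × 0.16 × 0.92 × 0.19 × 0.66 = 0.0024366
Marginal likelihood of the evidence = 0.043979.
P(port scan | evidence) ≈ 0.010526 / 0.043979 ≈ 0.239
P(insider misuse | evidence) ≈ 0.007318 / 0.043979 ≈ 0.166
P(DDoS probe | evidence) ≈ 0.011012 / 0.043979 ≈ 0.250
P(data exfiltration | evidence) ≈ 0.012686 / 0.043979 ≈ 0.288
P(lateral movement | evidence) ≈ 0.0024366 / 0.043979 ≈ 0.055
The largest is 0.288, so data exfiltration is most probable.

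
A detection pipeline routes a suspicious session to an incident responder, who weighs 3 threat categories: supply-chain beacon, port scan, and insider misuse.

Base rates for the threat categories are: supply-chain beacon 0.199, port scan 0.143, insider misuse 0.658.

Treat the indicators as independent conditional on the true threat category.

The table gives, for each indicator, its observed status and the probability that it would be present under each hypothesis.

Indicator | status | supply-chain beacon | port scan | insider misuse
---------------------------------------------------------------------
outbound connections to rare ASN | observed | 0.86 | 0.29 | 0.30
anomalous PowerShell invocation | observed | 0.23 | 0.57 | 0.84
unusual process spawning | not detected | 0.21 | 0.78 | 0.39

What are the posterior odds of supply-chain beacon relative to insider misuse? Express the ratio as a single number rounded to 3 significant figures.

Unnormalized posterior weight (prior times the indicator likelihoods) for each of the two hypotheses (using 1 − P(present | H) for each absent indicator):
  supply-chain beacon: 0.199 × 0.86 × 0.23 × (1 − 0.21) = 0.031096
  insider misuse: 0.658 × 0.30 × 0.84 × (1 − 0.39) = 0.10115
Odds(supply-chain beacon : insider misuse) = 0.031096 / 0.10115 ≈ 0.307.

0.307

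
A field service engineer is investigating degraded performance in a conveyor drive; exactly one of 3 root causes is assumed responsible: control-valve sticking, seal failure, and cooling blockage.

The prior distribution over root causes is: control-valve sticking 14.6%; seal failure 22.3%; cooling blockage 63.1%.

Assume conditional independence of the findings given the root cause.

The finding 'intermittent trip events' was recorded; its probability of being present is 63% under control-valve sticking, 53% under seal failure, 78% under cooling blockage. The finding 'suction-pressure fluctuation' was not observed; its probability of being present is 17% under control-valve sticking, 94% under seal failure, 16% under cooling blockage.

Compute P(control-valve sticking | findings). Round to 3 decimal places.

0.154

Multiply each prior by the joint likelihood of the evidence pattern (using 1 − P(present | H) for each absent finding):
  control-valve sticking: 0.146 × 0.63 × (1 − 0.17) = 0.076343
  seal failure: 0.223 × 0.53 × (1 − 0.94) = 0.0070914
  cooling blockage: 0.631 × 0.78 × (1 − 0.16) = 0.41343
Normalizing constant Z = 0.076343 + 0.0070914 + 0.41343 = 0.49687.
P(control-valve sticking | evidence) = 0.076343 / 0.49687 ≈ 0.154.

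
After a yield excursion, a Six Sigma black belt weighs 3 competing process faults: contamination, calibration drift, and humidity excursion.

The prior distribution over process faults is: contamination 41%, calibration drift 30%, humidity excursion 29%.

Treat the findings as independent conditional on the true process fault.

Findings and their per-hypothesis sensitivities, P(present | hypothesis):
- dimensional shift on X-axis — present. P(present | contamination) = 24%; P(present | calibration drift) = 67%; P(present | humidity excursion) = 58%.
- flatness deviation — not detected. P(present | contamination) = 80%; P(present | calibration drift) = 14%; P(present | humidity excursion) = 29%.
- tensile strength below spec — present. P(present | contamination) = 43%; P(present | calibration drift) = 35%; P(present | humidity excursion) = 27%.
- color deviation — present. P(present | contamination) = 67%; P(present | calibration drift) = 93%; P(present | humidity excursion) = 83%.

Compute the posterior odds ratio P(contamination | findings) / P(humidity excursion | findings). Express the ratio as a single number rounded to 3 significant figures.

The normalizing constant cancels in an odds ratio, so compute prior × likelihood for the two hypotheses only (using 1 − P(present | H) for each absent finding):
  contamination: 0.41 × 0.24 × (1 − 0.80) × 0.43 × 0.67 = 0.0056698
  humidity excursion: 0.29 × 0.58 × (1 − 0.29) × 0.27 × 0.83 = 0.026762
Odds(contamination : humidity excursion) = 0.0056698 / 0.026762 ≈ 0.212.

0.212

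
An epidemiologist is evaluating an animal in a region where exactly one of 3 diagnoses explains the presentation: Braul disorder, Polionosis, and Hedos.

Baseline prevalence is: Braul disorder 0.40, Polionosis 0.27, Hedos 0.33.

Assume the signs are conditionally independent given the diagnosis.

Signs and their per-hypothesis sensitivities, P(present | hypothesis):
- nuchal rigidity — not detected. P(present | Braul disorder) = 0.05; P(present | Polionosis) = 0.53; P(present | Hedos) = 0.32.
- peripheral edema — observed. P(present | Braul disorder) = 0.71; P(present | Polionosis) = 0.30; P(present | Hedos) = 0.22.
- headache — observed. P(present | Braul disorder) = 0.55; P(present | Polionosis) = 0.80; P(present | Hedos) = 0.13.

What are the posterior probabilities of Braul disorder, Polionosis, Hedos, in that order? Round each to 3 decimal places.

0.801, 0.164, 0.035

Multiply each prior by the joint likelihood of the sign pattern (using 1 − P(present | H) for each absent sign):
  Braul disorder: 0.40 × (1 − 0.05) × 0.71 × 0.55 = 0.14839
  Polionosis: 0.27 × (1 − 0.53) × 0.30 × 0.80 = 0.030456
  Hedos: 0.33 × (1 − 0.32) × 0.22 × 0.13 = 0.0064178
Normalizing constant Z = 0.14839 + 0.030456 + 0.0064178 = 0.18526.
P(Braul disorder | evidence) = 0.14839 / 0.18526 ≈ 0.801
P(Polionosis | evidence) = 0.030456 / 0.18526 ≈ 0.164
P(Hedos | evidence) = 0.0064178 / 0.18526 ≈ 0.035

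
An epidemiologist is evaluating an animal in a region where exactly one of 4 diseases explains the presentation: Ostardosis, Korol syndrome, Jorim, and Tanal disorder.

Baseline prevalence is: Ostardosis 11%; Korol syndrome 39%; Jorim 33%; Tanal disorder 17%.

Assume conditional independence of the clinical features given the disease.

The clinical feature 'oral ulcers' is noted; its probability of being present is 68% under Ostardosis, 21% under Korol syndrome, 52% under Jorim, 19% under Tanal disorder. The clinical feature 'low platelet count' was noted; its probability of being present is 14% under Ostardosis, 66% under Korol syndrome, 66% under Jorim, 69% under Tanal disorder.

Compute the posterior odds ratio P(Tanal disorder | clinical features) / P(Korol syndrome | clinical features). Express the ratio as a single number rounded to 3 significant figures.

0.412

Posterior odds equal prior odds times the likelihood ratio; only the two competing hypotheses matter.
  Tanal disorder: 0.17 × 0.19 × 0.69 = 0.022287
  Korol syndrome: 0.39 × 0.21 × 0.66 = 0.054054
Posterior odds = 0.022287 / 0.054054 ≈ 0.412.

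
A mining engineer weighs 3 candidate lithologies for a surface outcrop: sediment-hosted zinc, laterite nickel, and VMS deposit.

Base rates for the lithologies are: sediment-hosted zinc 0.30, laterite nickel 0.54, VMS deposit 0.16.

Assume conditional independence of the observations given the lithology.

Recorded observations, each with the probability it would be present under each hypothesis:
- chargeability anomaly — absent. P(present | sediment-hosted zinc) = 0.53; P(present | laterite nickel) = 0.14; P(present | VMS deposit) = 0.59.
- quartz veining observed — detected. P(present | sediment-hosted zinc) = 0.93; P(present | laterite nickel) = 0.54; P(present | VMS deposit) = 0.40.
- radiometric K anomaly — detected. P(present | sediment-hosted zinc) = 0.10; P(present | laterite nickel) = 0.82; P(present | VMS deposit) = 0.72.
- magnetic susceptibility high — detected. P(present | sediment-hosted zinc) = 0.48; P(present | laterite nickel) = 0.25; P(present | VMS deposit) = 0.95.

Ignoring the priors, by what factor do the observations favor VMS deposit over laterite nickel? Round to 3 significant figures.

Joint likelihood of the evidence pattern under each hypothesis (using 1 − P(present | H) for each absent observation):
  VMS deposit: (1 − 0.59) × 0.40 × 0.72 × 0.95 = 0.11218
  laterite nickel: (1 − 0.14) × 0.54 × 0.82 × 0.25 = 0.095202
Bayes factor = 0.11218 / 0.095202 ≈ 1.18

1.18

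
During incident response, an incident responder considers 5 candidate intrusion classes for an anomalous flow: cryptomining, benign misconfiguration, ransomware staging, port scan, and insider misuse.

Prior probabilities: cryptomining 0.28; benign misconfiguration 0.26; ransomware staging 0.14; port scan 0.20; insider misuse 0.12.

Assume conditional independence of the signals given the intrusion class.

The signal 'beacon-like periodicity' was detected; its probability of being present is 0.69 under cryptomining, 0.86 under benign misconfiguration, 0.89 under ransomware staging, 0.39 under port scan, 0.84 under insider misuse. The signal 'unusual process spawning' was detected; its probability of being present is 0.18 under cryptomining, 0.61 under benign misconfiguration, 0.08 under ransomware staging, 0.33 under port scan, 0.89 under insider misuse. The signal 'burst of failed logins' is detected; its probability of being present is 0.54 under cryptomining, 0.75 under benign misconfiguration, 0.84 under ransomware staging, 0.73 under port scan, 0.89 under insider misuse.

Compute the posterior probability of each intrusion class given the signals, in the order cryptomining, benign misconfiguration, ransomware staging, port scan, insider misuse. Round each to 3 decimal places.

Multiply each prior by the joint likelihood of the signal pattern:
  cryptomining: 0.28 × 0.69 × 0.18 × 0.54 = 0.018779
  benign misconfiguration: 0.26 × 0.86 × 0.61 × 0.75 = 0.1023
  ransomware staging: 0.14 × 0.89 × 0.08 × 0.84 = 0.0083731
  port scan: 0.20 × 0.39 × 0.33 × 0.73 = 0.01879
  insider misuse: 0.12 × 0.84 × 0.89 × 0.89 = 0.079844
Marginal likelihood of the evidence = 0.22808.
P(cryptomining | evidence) = 0.018779 / 0.22808 ≈ 0.082
P(benign misconfiguration | evidence) = 0.1023 / 0.22808 ≈ 0.449
P(ransomware staging | evidence) = 0.0083731 / 0.22808 ≈ 0.037
P(port scan | evidence) = 0.01879 / 0.22808 ≈ 0.082
P(insider misuse | evidence) = 0.079844 / 0.22808 ≈ 0.350

0.082, 0.449, 0.037, 0.082, 0.350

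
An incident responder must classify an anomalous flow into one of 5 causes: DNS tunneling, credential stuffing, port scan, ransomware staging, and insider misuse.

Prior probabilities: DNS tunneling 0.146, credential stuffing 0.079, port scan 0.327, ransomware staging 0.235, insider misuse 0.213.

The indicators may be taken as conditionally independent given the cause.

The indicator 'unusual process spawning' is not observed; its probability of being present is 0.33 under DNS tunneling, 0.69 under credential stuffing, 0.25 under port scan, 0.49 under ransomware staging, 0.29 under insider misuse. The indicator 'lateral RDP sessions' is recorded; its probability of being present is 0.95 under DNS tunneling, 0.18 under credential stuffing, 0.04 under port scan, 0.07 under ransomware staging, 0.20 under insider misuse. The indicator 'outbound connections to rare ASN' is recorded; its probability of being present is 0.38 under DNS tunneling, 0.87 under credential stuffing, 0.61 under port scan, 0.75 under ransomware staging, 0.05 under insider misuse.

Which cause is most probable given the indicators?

DNS tunneling

Multiply each prior by the joint likelihood of the indicator pattern (using 1 − P(present | H) for each absent indicator):
  DNS tunneling: 0.146 × (1 − 0.33) × 0.95 × 0.38 = 0.035313
  credential stuffing: 0.079 × (1 − 0.69) × 0.18 × 0.87 = 0.0038351
  port scan: 0.327 × (1 − 0.25) × 0.04 × 0.61 = 0.0059841
  ransomware staging: 0.235 × (1 − 0.49) × 0.07 × 0.75 = 0.0062921
  insider misuse: 0.213 × (1 − 0.29) × 0.20 × 0.05 = 0.0015123
Normalizing constant Z = 0.035313 + 0.0038351 + 0.0059841 + 0.0062921 + 0.0015123 = 0.052937.
P(DNS tunneling | evidence) ≈ 0.035313 / 0.052937 ≈ 0.667
P(credential stuffing | evidence) ≈ 0.0038351 / 0.052937 ≈ 0.072
P(port scan | evidence) ≈ 0.0059841 / 0.052937 ≈ 0.113
P(ransomware staging | evidence) ≈ 0.0062921 / 0.052937 ≈ 0.119
P(insider misuse | evidence) ≈ 0.0015123 / 0.052937 ≈ 0.029
The largest is 0.667, so DNS tunneling is most probable.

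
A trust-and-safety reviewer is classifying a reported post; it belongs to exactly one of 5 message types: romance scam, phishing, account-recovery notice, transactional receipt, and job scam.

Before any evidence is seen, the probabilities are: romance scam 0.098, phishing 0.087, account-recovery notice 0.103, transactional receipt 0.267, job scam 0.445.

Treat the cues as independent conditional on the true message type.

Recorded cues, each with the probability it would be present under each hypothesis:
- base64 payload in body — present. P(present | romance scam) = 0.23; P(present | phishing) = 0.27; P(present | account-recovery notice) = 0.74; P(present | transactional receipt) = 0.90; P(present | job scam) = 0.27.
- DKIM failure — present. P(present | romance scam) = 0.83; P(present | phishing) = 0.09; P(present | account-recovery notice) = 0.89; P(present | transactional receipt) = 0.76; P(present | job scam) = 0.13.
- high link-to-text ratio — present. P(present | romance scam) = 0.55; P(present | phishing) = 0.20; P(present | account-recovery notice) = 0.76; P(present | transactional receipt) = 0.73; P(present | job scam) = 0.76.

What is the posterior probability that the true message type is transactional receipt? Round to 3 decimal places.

0.643

For each hypothesis, the unnormalized posterior weight is prior × product of the cue likelihoods:
  romance scam: 0.098 × 0.23 × 0.83 × 0.55 = 0.01029
  phishing: 0.087 × 0.27 × 0.09 × 0.20 = 0.00042282
  account-recovery notice: 0.103 × 0.74 × 0.89 × 0.76 = 0.051555
  transactional receipt: 0.267 × 0.90 × 0.76 × 0.73 = 0.13332
  job scam: 0.445 × 0.27 × 0.13 × 0.76 = 0.011871
Normalizing constant Z = 0.01029 + 0.00042282 + 0.051555 + 0.13332 + 0.011871 = 0.20746.
P(transactional receipt | evidence) = 0.13332 / 0.20746 ≈ 0.643.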